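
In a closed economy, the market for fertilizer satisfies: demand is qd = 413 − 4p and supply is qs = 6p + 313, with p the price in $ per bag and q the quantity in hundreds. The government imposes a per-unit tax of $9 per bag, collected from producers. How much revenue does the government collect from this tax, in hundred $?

Tax revenue = $3162.6 hundred.

Without the tax, 413 − 4p = 6p + 313 gives 10p = 100, so p* = $10 and q* = 373.
With the tax collected from producers, supply shifts: qs = 6(p − 9) + 313.
New equilibrium: consumers pay $15.4, producers receive $6.4, q = 351.4. (Wedge: pb − ps = 9.)
Revenue = t · Q = 9 · 351.4 = $3162.6.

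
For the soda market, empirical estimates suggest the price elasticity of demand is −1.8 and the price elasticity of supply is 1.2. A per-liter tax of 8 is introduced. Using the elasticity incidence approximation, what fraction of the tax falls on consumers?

Consumers' share ≈ 0.4.

Incidence ratio: consumers' share ≈ εs / (εs + |εd|) = 1.2 / (1.2 + 1.8) = 0.4.
Supply is the less elastic side, so consumers bear the smaller share.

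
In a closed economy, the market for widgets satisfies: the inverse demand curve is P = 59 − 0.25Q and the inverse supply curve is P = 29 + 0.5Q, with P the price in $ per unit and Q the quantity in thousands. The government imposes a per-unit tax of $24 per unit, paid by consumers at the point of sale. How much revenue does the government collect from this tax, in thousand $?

Rewrite in direct form: Qd = 236 − 4P and Qs = 2P − 58.
Without the tax, 236 − 4P = 2P − 58 gives 6P = 294, so P* = $49 and Q* = 40.
With the tax collected from consumers, demand (in seller-price terms) shifts: Qd = 236 − 4(P + 24).
Solving gives Q = 8 with consumers paying $57 and sellers receiving $33 (the $24 wedge).
Revenue = t · Q = 24 · 8 = $192.

Tax revenue = $192 thousand.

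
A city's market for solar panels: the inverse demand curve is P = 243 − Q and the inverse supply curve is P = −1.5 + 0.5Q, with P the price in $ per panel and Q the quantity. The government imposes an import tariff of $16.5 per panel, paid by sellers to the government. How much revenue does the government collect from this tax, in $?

Tax revenue = $2508.

Inverting to Q(P) form: Qd = 243 − P; Qs = 2P + 3.
Without the tax, 243 − P = 2P + 3 gives 3P = 240, so P* = $80 and Q* = 163.
With the tax collected from sellers, supply shifts: Qs = 2(P − 16.5) + 3.
Solving gives Q = 152 with consumers paying $91 and sellers receiving $74.5 (the $16.5 wedge).
Revenue = t · Q = 16.5 · 152 = $2508.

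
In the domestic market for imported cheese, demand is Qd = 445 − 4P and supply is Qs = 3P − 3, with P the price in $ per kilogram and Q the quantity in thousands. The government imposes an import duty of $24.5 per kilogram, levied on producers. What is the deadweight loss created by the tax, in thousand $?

Deadweight loss = $514.5 thousand.

Before the tax: set 445 − 4P = 3P − 3 → P* = $64, Q* = 189.
With the tax collected from producers, supply shifts: Qs = 3(P − 24.5) − 3.
New equilibrium: consumers pay $74.5, producers receive $50, Q = 147. (Wedge: Pb − Ps = 24.5.)
Quantity falls by |ΔQ| = |189 − 147| = 42.
DWL = ½ · t · |ΔQ| = ½ · 24.5 · 42 = $514.5.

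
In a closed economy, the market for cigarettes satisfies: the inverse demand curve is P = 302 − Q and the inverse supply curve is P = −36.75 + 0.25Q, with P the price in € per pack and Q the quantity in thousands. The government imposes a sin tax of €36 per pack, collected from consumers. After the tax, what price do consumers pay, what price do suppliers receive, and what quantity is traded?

Consumers pay €59.8; suppliers receive €23.8; quantity = 242.2.

Inverting to Q(P) form: Qd = 302 − P; Qs = 4P + 147.
Before the tax: set 302 − P = 4P + 147 → P* = €31, Q* = 271.
With the tax collected from consumers, demand (in seller-price terms) shifts: Qd = 302 − (P + 36).
Solving gives Q = 242.2 with consumers paying €59.8 and suppliers receiving €23.8 (the €36 wedge).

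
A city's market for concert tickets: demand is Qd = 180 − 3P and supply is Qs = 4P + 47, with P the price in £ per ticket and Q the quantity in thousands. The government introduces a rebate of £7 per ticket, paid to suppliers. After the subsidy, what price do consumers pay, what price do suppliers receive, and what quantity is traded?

Before the subsidy: set 180 − 3P = 4P + 47 → P* = £19, Q* = 123.
With a per-unit subsidy paid to suppliers, each receives P + 7 per unit sold, so supply becomes Qs = 4(P + 7) + 47.
Solving gives Q = 135 with consumers paying £15 and suppliers receiving £22 (the £7 wedge).

Consumers pay £15; suppliers receive £22; quantity = 135.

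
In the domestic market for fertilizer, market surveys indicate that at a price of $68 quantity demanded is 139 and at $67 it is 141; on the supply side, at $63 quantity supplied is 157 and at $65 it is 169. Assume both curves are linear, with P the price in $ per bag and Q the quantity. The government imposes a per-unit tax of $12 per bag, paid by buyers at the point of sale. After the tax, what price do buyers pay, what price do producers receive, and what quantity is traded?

Demand slope: (141 − 139)/(67 − 68) = -2, so Qd = 275 − 2P.
Supply slope: (169 − 157)/(65 − 63) = 6, so Qs = 6P − 221.
Without the tax, 275 − 2P = 6P − 221 gives 8P = 496, so P* = $62 and Q* = 151.
With the tax collected from buyers, demand (in seller-price terms) shifts: Qd = 275 − 2(P + 12).
New equilibrium: buyers pay $71, producers receive $59, Q = 133. (Wedge: Pb − Ps = 12.)

Buyers pay $71; producers receive $59; quantity = 133.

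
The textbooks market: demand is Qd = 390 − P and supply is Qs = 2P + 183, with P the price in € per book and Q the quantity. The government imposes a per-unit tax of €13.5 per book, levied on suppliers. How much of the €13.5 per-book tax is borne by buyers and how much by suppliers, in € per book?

Before the tax: set 390 − P = 2P + 183 → P* = €69, Q* = 321.
With the tax collected from suppliers, supply shifts: Qs = 2(P − 13.5) + 183.
Solving gives Q = 312 with buyers paying €78 and suppliers receiving €64.5 (the €13.5 wedge).
Burden on buyers: €9; on suppliers: €4.5. (They sum to €13.5.)

Buyers bear €9 per book; suppliers bear €4.5 per book.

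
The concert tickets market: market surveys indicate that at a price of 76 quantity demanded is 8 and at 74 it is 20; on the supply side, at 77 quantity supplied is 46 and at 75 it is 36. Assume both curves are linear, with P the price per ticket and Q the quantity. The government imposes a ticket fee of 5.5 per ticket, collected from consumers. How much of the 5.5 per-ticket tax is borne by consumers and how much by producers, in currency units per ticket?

Demand slope: (20 − 8)/(74 − 76) = -6, so Qd = 464 − 6P.
Supply slope: (36 − 46)/(75 − 77) = 5, so Qs = 5P − 339.
Before the tax: set 464 − 6P = 5P − 339 → P* = 73, Q* = 26.
With the tax collected from consumers, demand (in seller-price terms) shifts: Qd = 464 − 6(P + 5.5).
Solving gives Q = 11 with consumers paying 75.5 and producers receiving 70 (the 5.5 wedge).
Burden on consumers: 2.5; on producers: 3. (They sum to 5.5.)

Consumers bear 2.5 per ticket; producers bear 3 per ticket.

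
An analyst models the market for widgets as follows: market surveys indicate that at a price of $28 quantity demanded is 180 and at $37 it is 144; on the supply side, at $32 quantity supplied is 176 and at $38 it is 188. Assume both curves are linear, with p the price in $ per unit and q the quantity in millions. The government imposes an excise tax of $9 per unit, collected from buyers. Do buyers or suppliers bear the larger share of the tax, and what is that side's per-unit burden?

Demand slope: (144 − 180)/(37 − 28) = -4, so qd = 292 − 4p.
Supply slope: (188 − 176)/(38 − 32) = 2, so qs = 2p + 112.
Without the tax, 292 − 4p = 2p + 112 gives 6p = 180, so p* = $30 and q* = 172.
With the tax collected from buyers, demand (in seller-price terms) shifts: qd = 292 − 4(p + 9).
New equilibrium: buyers pay $33, suppliers receive $24, q = 160. (Wedge: pb − ps = 9.)
Per-unit burden: buyers $3, suppliers $6.
Suppliers take the larger share because supply is less price-elastic here (demand slope 4 vs supply slope 2).
The less price-elastic side of the market bears the larger share of a per-unit tax.

Suppliers bear the larger share: $6 per unit.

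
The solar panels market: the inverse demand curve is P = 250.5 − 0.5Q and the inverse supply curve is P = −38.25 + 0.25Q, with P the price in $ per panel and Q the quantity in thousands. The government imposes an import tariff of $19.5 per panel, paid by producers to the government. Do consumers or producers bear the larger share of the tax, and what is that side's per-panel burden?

Inverting to Q(P) form: Qd = 501 − 2P; Qs = 4P + 153.
Without the tax, 501 − 2P = 4P + 153 gives 6P = 348, so P* = $58 and Q* = 385.
With the tax collected from producers, supply shifts: Qs = 4(P − 19.5) + 153.
New equilibrium: consumers pay $71, producers receive $51.5, Q = 359. (Wedge: Pb − Ps = 19.5.)
Per-panel burden: consumers $13, producers $6.5.
Consumers take the larger share because demand is less price-elastic here (demand slope 2 vs supply slope 4).
The less price-elastic side of the market bears the larger share of a per-unit tax.

Consumers bear the larger share: $13 per panel.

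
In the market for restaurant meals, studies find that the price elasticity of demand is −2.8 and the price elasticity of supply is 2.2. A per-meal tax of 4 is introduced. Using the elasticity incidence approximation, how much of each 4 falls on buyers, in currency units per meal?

Buyers bear ≈ 1.76 per meal.

Incidence ratio: buyers' share ≈ εs / (εs + |εd|) = 2.2 / (2.2 + 2.8) = 0.44.
So buyers bear ≈ 0.44 × 4 = 1.76; suppliers bear 2.24.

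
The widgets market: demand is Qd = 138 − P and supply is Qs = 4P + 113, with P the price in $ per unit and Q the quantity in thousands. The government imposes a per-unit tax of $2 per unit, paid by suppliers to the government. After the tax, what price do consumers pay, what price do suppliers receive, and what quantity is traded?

Before the tax: set 138 − P = 4P + 113 → P* = $5, Q* = 133.
With the tax collected from suppliers, supply shifts: Qs = 4(P − 2) + 113.
Solving gives Q = 131.4 with consumers paying $6.6 and suppliers receiving $4.6 (the $2 wedge).

Consumers pay $6.6; suppliers receive $4.6; quantity = 131.4.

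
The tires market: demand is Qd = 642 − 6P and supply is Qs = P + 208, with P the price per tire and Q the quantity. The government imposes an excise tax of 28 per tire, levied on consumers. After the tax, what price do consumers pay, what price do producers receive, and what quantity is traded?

Consumers pay 66; producers receive 38; quantity = 246.

Before the tax: set 642 − 6P = P + 208 → P* = 62, Q* = 270.
With the tax collected from consumers, demand (in seller-price terms) shifts: Qd = 642 − 6(P + 28).
New equilibrium: consumers pay 66, producers receive 38, Q = 246. (Wedge: Pb − Ps = 28.)
The less price-elastic side of the market bears the larger share of a per-unit tax.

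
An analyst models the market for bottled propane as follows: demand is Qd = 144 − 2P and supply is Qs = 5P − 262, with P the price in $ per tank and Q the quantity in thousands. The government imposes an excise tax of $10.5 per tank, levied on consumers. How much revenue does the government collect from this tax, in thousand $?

Before the tax: set 144 − 2P = 5P − 262 → P* = $58, Q* = 28.
With the tax collected from consumers, demand (in seller-price terms) shifts: Qd = 144 − 2(P + 10.5).
Solving gives Q = 13 with consumers paying $65.5 and sellers receiving $55 (the $10.5 wedge).
Revenue = t · Q = 10.5 · 13 = $136.5.

Tax revenue = $136.5 thousand.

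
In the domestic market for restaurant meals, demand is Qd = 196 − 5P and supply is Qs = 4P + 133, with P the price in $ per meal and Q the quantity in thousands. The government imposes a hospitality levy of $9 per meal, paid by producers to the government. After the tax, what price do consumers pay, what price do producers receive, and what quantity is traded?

Without the tax, 196 − 5P = 4P + 133 gives 9P = 63, so P* = $7 and Q* = 161.
With the tax collected from producers, supply shifts: Qs = 4(P − 9) + 133.
New equilibrium: consumers pay $11, producers receive $2, Q = 141. (Wedge: Pb − Ps = 9.)

Consumers pay $11; producers receive $2; quantity = 141.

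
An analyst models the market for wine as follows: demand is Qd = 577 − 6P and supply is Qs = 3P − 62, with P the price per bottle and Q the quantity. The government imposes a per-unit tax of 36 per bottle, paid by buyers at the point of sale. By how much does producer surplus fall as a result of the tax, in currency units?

Producer surplus falls by 2760.

Without the tax, 577 − 6P = 3P − 62 gives 9P = 639, so P* = 71 and Q* = 151.
With the tax collected from buyers, demand (in seller-price terms) shifts: Qd = 577 − 6(P + 36).
Solving gives Q = 79 with buyers paying 83 and suppliers receiving 47 (the 36 wedge).
ΔPS is the trapezoid between Q = 79 and Q = 151 of height 24: ½ · (151 + 79) · 24 = 2760.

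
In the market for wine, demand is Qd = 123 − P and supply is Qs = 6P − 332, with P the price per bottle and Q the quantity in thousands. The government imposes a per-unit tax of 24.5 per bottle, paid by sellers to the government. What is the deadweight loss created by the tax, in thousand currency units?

Deadweight loss = 257.25 thousand.

Before the tax: set 123 − P = 6P − 332 → P* = 65, Q* = 58.
With the tax collected from sellers, supply shifts: Qs = 6(P − 24.5) − 332.
New equilibrium: consumers pay 86, sellers receive 61.5, Q = 37. (Wedge: Pb − Ps = 24.5.)
Quantity falls by |ΔQ| = |58 − 37| = 21.
DWL = ½ · t · |ΔQ| = ½ · 24.5 · 21 = 257.25.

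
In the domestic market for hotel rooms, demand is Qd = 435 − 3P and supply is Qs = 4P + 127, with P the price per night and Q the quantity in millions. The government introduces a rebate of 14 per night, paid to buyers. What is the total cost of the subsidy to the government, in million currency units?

Before the subsidy: set 435 − 3P = 4P + 127 → P* = 44, Q* = 303.
With a per-unit subsidy paid to buyers, each effectively pays P − 14, so demand becomes Qd = 435 − 3(P − 14).
New equilibrium: buyers pay 36, sellers receive 50, Q = 327. (Wedge: Pb − Ps = −14.)
Outlay = t · Q = 14 · 327 = 4578.

Government outlay = 4578 million.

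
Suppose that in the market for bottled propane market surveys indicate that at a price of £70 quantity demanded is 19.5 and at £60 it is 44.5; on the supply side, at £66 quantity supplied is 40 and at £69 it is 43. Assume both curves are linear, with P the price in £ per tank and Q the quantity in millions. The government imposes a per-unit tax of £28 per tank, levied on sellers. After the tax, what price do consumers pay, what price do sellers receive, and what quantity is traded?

Demand slope: (44.5 − 19.5)/(60 − 70) = -2.5, so Qd = 194.5 − 2.5P.
Supply slope: (43 − 40)/(69 − 66) = 1, so Qs = P − 26.
Without the tax, 194.5 − 2.5P = P − 26 gives 3.5P = 220.5, so P* = £63 and Q* = 37.
With the tax collected from sellers, supply shifts: Qs = (P − 28) − 26.
New equilibrium: consumers pay £71, sellers receive £43, Q = 17. (Wedge: Pb − Ps = 28.)
The less price-elastic side of the market bears the larger share of a per-unit tax.

Consumers pay £71; sellers receive £43; quantity = 17.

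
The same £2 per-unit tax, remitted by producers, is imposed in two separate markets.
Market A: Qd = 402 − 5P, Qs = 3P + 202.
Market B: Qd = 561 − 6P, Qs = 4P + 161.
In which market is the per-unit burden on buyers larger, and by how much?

Market B, by £0.05.

Market A: pre-tax P* = £25, Q* = 277; post-tax Q = 273.25; per-unit burden on buyers = £0.75.
Market B: pre-tax P* = £40, Q* = 321; post-tax Q = 316.2; per-unit burden on buyers = £0.8.
Difference: £0.75 vs £0.8 → market B is larger by £0.05.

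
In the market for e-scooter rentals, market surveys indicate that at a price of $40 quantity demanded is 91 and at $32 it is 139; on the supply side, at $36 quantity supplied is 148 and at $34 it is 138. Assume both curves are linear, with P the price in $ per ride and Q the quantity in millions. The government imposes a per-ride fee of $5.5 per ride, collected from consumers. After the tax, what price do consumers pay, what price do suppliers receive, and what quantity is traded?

Demand slope: (139 − 91)/(32 − 40) = -6, so Qd = 331 − 6P.
Supply slope: (138 − 148)/(34 − 36) = 5, so Qs = 5P − 32.
Before the tax: set 331 − 6P = 5P − 32 → P* = $33, Q* = 133.
With the tax collected from consumers, demand (in seller-price terms) shifts: Qd = 331 − 6(P + 5.5).
New equilibrium: consumers pay $35.5, suppliers receive $30, Q = 118. (Wedge: Pb − Ps = 5.5.)

Consumers pay $35.5; suppliers receive $30; quantity = 118.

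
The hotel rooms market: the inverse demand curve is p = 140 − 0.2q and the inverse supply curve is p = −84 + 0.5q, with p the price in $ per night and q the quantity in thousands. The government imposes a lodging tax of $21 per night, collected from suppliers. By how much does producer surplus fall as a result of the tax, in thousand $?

Rewrite in direct form: qd = 700 − 5p and qs = 2p + 168.
Without the tax, 700 − 5p = 2p + 168 gives 7p = 532, so p* = $76 and q* = 320.
With the tax collected from suppliers, supply shifts: qs = 2(p − 21) + 168.
Solving gives q = 290 with buyers paying $82 and suppliers receiving $61 (the $21 wedge).
ΔPS is the trapezoid between Q = 290 and Q = 320 of height $15: ½ · (320 + 290) · 15 = $4575.

Producer surplus falls by $4575 thousand.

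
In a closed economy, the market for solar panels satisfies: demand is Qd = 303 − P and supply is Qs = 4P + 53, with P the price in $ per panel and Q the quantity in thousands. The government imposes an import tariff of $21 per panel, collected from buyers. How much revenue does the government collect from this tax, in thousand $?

Before the tax: set 303 − P = 4P + 53 → P* = $50, Q* = 253.
With the tax collected from buyers, demand (in seller-price terms) shifts: Qd = 303 − (P + 21).
Solving gives Q = 236.2 with buyers paying $66.8 and suppliers receiving $45.8 (the $21 wedge).
Revenue = t · Q = 21 · 236.2 = $4960.2.

Tax revenue = $4960.2 thousand.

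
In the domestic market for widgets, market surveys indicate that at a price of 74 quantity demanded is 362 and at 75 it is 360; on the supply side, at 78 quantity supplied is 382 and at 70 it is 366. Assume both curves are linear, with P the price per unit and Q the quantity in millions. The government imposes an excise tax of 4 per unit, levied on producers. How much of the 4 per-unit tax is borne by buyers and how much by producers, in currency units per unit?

Demand slope: (360 − 362)/(75 − 74) = -2, so Qd = 510 − 2P.
Supply slope: (366 − 382)/(70 − 78) = 2, so Qs = 2P + 226.
Before the tax: set 510 − 2P = 2P + 226 → P* = 71, Q* = 368.
With the tax collected from producers, supply shifts: Qs = 2(P − 4) + 226.
New equilibrium: buyers pay 73, producers receive 69, Q = 364. (Wedge: Pb − Ps = 4.)
Burden on buyers: 2; on producers: 2. (They sum to 4.)

Buyers bear 2 per unit; producers bear 2 per unit.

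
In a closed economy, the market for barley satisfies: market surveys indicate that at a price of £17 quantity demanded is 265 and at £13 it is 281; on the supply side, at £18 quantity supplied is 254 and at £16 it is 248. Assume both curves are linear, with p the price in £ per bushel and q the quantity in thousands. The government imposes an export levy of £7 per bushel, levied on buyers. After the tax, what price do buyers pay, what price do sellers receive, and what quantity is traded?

Demand slope: (281 − 265)/(13 − 17) = -4, so qd = 333 − 4p.
Supply slope: (248 − 254)/(16 − 18) = 3, so qs = 3p + 200.
Without the tax, 333 − 4p = 3p + 200 gives 7p = 133, so p* = £19 and q* = 257.
With the tax collected from buyers, demand (in seller-price terms) shifts: qd = 333 − 4(p + 7).
New equilibrium: buyers pay £22, sellers receive £15, q = 245. (Wedge: pb − ps = 7.)

Buyers pay £22; sellers receive £15; quantity = 245.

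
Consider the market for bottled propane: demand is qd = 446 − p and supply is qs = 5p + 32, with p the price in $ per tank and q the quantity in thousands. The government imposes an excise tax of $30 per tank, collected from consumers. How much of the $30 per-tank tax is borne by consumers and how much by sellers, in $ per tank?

Before the tax: set 446 − p = 5p + 32 → p* = $69, q* = 377.
With the tax collected from consumers, demand (in seller-price terms) shifts: qd = 446 − (p + 30).
New equilibrium: consumers pay $94, sellers receive $64, q = 352. (Wedge: pb − ps = 30.)
Burden on consumers: $25; on sellers: $5. (They sum to $30.)

Consumers bear $25 per tank; sellers bear $5 per tank.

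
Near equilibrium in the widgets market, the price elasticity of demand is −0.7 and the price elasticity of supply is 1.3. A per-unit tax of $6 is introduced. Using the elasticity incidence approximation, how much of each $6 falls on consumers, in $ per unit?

Incidence ratio: consumers' share ≈ εs / (εs + |εd|) = 1.3 / (1.3 + 0.7) = 0.65.
So consumers bear ≈ 0.65 × $6 = $3.9; producers bear $2.1.

Consumers bear ≈ $3.9 per unit.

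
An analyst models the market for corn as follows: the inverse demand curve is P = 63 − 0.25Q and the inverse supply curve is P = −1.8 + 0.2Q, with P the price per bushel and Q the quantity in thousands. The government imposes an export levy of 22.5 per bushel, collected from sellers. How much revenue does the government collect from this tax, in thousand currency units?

Tax revenue = 2115 thousand.

Inverting to Q(P) form: Qd = 252 − 4P; Qs = 5P + 9.
Before the tax: set 252 − 4P = 5P + 9 → P* = 27, Q* = 144.
With the tax collected from sellers, supply shifts: Qs = 5(P − 22.5) + 9.
Solving gives Q = 94 with consumers paying 39.5 and sellers receiving 17 (the 22.5 wedge).
Revenue = t · Q = 22.5 · 94 = 2115.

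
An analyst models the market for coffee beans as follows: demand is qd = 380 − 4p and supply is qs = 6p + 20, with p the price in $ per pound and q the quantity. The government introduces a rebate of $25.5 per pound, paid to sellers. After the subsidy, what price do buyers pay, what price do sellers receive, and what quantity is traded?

Without the subsidy, 380 − 4p = 6p + 20 gives 10p = 360, so p* = $36 and q* = 236.
With a per-unit subsidy paid to sellers, each receives p + 25.5 per unit sold, so supply becomes qs = 6(p + 25.5) + 20.
New equilibrium: buyers pay $20.7, sellers receive $46.2, q = 297.2. (Wedge: pb − ps = −25.5.)

Buyers pay $20.7; sellers receive $46.2; quantity = 297.2.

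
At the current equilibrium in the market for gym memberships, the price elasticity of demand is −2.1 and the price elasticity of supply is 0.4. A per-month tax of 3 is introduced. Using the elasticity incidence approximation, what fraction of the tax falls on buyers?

Buyers' share ≈ 0.16.

Incidence ratio: buyers' share ≈ εs / (εs + |εd|) = 0.4 / (0.4 + 2.1) = 0.16.
Supply is the less elastic side, so buyers bear the smaller share.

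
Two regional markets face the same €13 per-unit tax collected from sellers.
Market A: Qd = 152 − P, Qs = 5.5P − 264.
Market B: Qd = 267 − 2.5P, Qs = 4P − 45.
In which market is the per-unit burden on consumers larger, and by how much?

Market A: pre-tax P* = €64, Q* = 88; post-tax Q = 77; per-unit burden on consumers = €11.
Market B: pre-tax P* = €48, Q* = 147; post-tax Q = 127; per-unit burden on consumers = €8.
Difference: €11 vs €8 → market A is larger by €3.

Market A, by €3.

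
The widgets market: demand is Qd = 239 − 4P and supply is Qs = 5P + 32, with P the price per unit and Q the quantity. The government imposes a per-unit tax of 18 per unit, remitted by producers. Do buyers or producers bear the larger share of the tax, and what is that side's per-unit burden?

Buyers bear the larger share: 10 per unit.

Without the tax, 239 − 4P = 5P + 32 gives 9P = 207, so P* = 23 and Q* = 147.
With the tax collected from producers, supply shifts: Qs = 5(P − 18) + 32.
New equilibrium: buyers pay 33, producers receive 15, Q = 107. (Wedge: Pb − Ps = 18.)
Per-unit burden: buyers 10, producers 8.
Buyers take the larger share because demand is less price-elastic here (demand slope 4 vs supply slope 5).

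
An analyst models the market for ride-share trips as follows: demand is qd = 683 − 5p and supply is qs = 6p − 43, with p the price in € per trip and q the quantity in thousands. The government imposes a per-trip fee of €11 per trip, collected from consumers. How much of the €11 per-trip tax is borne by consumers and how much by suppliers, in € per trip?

Consumers bear €6 per trip; suppliers bear €5 per trip.

Without the tax, 683 − 5p = 6p − 43 gives 11p = 726, so p* = €66 and q* = 353.
With the tax collected from consumers, demand (in seller-price terms) shifts: qd = 683 − 5(p + 11).
New equilibrium: consumers pay €72, suppliers receive €61, q = 323. (Wedge: pb − ps = 11.)
Burden on consumers: €6; on suppliers: €5. (They sum to €11.)
The less price-elastic side of the market bears the larger share of a per-unit tax.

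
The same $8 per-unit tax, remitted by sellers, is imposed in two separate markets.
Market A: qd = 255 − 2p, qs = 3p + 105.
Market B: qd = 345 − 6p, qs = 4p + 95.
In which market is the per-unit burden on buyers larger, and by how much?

Market A, by $1.6.

Market A: pre-tax p* = $30, q* = 195; post-tax q = 185.4; per-unit burden on buyers = $4.8.
Market B: pre-tax p* = $25, q* = 195; post-tax q = 175.8; per-unit burden on buyers = $3.2.
Difference: $4.8 vs $3.2 → market A is larger by $1.6.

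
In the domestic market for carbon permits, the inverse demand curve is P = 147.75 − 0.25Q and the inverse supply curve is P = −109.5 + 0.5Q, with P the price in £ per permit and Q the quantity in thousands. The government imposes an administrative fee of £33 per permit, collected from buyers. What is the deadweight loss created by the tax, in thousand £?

Inverting to Q(P) form: Qd = 591 − 4P; Qs = 2P + 219.
Before the tax: set 591 − 4P = 2P + 219 → P* = £62, Q* = 343.
With the tax collected from buyers, demand (in seller-price terms) shifts: Qd = 591 − 4(P + 33).
New equilibrium: buyers pay £73, producers receive £40, Q = 299. (Wedge: Pb − Ps = 33.)
Quantity falls by |ΔQ| = |343 − 299| = 44.
DWL = ½ · t · |ΔQ| = ½ · 33 · 44 = £726.

Deadweight loss = £726 thousand.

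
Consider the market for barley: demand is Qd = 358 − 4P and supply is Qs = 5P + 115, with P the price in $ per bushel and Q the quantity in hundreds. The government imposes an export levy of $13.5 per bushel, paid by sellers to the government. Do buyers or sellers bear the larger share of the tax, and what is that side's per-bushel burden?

Without the tax, 358 − 4P = 5P + 115 gives 9P = 243, so P* = $27 and Q* = 250.
With the tax collected from sellers, supply shifts: Qs = 5(P − 13.5) + 115.
Solving gives Q = 220 with buyers paying $34.5 and sellers receiving $21 (the $13.5 wedge).
Per-bushel burden: buyers $7.5, sellers $6.
Buyers take the larger share because demand is less price-elastic here (demand slope 4 vs supply slope 5).
The less price-elastic side of the market bears the larger share of a per-unit tax.

Buyers bear the larger share: $7.5 per bushel.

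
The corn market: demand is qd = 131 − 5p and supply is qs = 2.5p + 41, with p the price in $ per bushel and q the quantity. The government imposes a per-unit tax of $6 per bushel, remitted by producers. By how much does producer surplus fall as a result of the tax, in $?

Without the tax, 131 − 5p = 2.5p + 41 gives 7.5p = 90, so p* = $12 and q* = 71.
With the tax collected from producers, supply shifts: qs = 2.5(p − 6) + 41.
Solving gives q = 61 with consumers paying $14 and producers receiving $8 (the $6 wedge).
ΔPS is the trapezoid between Q = 61 and Q = 71 of height $4: ½ · (71 + 61) · 4 = $264.

Producer surplus falls by $264.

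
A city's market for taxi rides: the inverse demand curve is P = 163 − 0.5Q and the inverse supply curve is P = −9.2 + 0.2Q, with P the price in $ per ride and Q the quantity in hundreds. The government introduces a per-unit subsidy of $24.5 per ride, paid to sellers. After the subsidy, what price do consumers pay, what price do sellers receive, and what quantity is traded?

Consumers pay $22.5; sellers receive $47; quantity = 281.

Rewrite in direct form: Qd = 326 − 2P and Qs = 5P + 46.
Before the subsidy: set 326 − 2P = 5P + 46 → P* = $40, Q* = 246.
With a per-unit subsidy paid to sellers, each receives P + 24.5 per unit sold, so supply becomes Qs = 5(P + 24.5) + 46.
Solving gives Q = 281 with consumers paying $22.5 and sellers receiving $47 (the $24.5 wedge).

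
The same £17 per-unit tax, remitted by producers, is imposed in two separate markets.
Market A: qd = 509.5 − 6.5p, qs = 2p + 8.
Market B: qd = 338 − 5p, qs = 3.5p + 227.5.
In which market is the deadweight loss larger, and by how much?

Market A: pre-tax p* = £59, q* = 126; post-tax q = 100; deadweight loss = £221.
Market B: pre-tax p* = £13, q* = 273; post-tax q = 238; deadweight loss = £297.5.
Difference: £221 vs £297.5 → market B is larger by £76.5.

Market B, by £76.5.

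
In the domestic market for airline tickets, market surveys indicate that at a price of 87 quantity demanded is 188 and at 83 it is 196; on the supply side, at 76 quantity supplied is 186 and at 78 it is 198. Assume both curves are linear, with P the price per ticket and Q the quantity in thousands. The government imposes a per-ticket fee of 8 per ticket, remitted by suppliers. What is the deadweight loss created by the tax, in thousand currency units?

Deadweight loss = 48 thousand.

Demand slope: (196 − 188)/(83 − 87) = -2, so Qd = 362 − 2P.
Supply slope: (198 − 186)/(78 − 76) = 6, so Qs = 6P − 270.
Without the tax, 362 − 2P = 6P − 270 gives 8P = 632, so P* = 79 and Q* = 204.
With the tax collected from suppliers, supply shifts: Qs = 6(P − 8) − 270.
New equilibrium: buyers pay 85, suppliers receive 77, Q = 192. (Wedge: Pb − Ps = 8.)
Quantity falls by |ΔQ| = |204 − 192| = 12.
DWL = ½ · t · |ΔQ| = ½ · 8 · 12 = 48.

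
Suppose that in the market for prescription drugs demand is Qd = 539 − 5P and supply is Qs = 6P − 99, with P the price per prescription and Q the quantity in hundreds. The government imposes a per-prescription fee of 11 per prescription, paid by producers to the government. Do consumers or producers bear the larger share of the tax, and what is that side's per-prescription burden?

Before the tax: set 539 − 5P = 6P − 99 → P* = 58, Q* = 249.
With the tax collected from producers, supply shifts: Qs = 6(P − 11) − 99.
New equilibrium: consumers pay 64, producers receive 53, Q = 219. (Wedge: Pb − Ps = 11.)
Per-prescription burden: consumers 6, producers 5.
Consumers take the larger share because demand is less price-elastic here (demand slope 5 vs supply slope 6).
The less price-elastic side of the market bears the larger share of a per-unit tax.

Consumers bear the larger share: 6 per prescription.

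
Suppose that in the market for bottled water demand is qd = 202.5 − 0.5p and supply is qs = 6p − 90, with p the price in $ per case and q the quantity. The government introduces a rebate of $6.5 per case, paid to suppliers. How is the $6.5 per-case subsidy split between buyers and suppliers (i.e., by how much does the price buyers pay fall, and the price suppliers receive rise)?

Before the subsidy: set 202.5 − 0.5p = 6p − 90 → p* = $45, q* = 180.
With a per-unit subsidy paid to suppliers, each receives p + 6.5 per unit sold, so supply becomes qs = 6(p + 6.5) − 90.
Solving gives q = 183 with buyers paying $39 and suppliers receiving $45.5 (the $6.5 wedge).
Gain to buyers: $6; to suppliers: $0.5. (They sum to $6.5.)

Buyers gain $6 per case; suppliers gain $0.5 per case.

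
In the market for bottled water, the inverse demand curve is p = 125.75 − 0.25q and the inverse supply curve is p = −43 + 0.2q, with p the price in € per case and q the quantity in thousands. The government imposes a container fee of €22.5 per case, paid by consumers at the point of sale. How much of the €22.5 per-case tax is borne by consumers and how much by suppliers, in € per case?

Consumers bear €12.5 per case; suppliers bear €10 per case.

Rewrite in direct form: qd = 503 − 4p and qs = 5p + 215.
Without the tax, 503 − 4p = 5p + 215 gives 9p = 288, so p* = €32 and q* = 375.
With the tax collected from consumers, demand (in seller-price terms) shifts: qd = 503 − 4(p + 22.5).
Solving gives q = 325 with consumers paying €44.5 and suppliers receiving €22 (the €22.5 wedge).
Burden on consumers: €12.5; on suppliers: €10. (They sum to €22.5.)
The less price-elastic side of the market bears the larger share of a per-unit tax.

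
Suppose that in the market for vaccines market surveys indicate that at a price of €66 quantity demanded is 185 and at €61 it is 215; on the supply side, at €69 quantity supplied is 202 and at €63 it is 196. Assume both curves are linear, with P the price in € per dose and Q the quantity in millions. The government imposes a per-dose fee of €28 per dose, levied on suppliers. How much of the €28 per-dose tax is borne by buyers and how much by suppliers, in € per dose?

Buyers bear €4 per dose; suppliers bear €24 per dose.

Demand slope: (215 − 185)/(61 − 66) = -6, so Qd = 581 − 6P.
Supply slope: (196 − 202)/(63 − 69) = 1, so Qs = P + 133.
Without the tax, 581 − 6P = P + 133 gives 7P = 448, so P* = €64 and Q* = 197.
With the tax collected from suppliers, supply shifts: Qs = (P − 28) + 133.
Solving gives Q = 173 with buyers paying €68 and suppliers receiving €40 (the €28 wedge).
Burden on buyers: €4; on suppliers: €24. (They sum to €28.)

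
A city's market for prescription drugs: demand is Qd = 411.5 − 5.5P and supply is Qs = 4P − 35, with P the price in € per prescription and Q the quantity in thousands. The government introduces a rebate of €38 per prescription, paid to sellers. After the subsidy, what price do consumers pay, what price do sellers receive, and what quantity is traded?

Before the subsidy: set 411.5 − 5.5P = 4P − 35 → P* = €47, Q* = 153.
With a per-unit subsidy paid to sellers, each receives P + 38 per unit sold, so supply becomes Qs = 4(P + 38) − 35.
New equilibrium: consumers pay €31, sellers receive €69, Q = 241. (Wedge: Pb − Ps = −38.)

Consumers pay €31; sellers receive €69; quantity = 241.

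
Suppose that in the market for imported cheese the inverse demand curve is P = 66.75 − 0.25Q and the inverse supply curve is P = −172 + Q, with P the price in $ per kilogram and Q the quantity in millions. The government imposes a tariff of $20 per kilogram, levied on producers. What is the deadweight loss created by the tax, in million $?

Inverting to Q(P) form: Qd = 267 − 4P; Qs = P + 172.
Before the tax: set 267 − 4P = P + 172 → P* = $19, Q* = 191.
With the tax collected from producers, supply shifts: Qs = (P − 20) + 172.
New equilibrium: buyers pay $23, producers receive $3, Q = 175. (Wedge: Pb − Ps = 20.)
Quantity falls by |ΔQ| = |191 − 175| = 16.
DWL = ½ · t · |ΔQ| = ½ · 20 · 16 = $160.

Deadweight loss = $160 million.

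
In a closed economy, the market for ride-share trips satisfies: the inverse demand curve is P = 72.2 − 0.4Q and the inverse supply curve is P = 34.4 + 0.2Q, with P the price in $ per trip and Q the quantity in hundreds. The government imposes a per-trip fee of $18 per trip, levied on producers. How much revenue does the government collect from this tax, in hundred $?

Inverting to Q(P) form: Qd = 180.5 − 2.5P; Qs = 5P − 172.
Without the tax, 180.5 − 2.5P = 5P − 172 gives 7.5P = 352.5, so P* = $47 and Q* = 63.
With the tax collected from producers, supply shifts: Qs = 5(P − 18) − 172.
Solving gives Q = 33 with consumers paying $59 and producers receiving $41 (the $18 wedge).
Revenue = t · Q = 18 · 33 = $594.

Tax revenue = $594 hundred.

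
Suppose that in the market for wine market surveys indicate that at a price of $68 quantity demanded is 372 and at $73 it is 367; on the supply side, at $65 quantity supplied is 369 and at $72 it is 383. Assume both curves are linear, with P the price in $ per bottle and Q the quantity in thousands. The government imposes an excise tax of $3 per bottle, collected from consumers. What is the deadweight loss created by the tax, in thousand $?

Demand slope: (367 − 372)/(73 − 68) = -1, so Qd = 440 − P.
Supply slope: (383 − 369)/(72 − 65) = 2, so Qs = 2P + 239.
Before the tax: set 440 − P = 2P + 239 → P* = $67, Q* = 373.
With the tax collected from consumers, demand (in seller-price terms) shifts: Qd = 440 − (P + 3).
Solving gives Q = 371 with consumers paying $69 and producers receiving $66 (the $3 wedge).
Quantity falls by |ΔQ| = |373 − 371| = 2.
DWL = ½ · t · |ΔQ| = ½ · 3 · 2 = $3.

Deadweight loss = $3 thousand.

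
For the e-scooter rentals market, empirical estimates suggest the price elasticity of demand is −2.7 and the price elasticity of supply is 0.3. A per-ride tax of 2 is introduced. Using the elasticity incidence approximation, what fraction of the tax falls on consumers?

Consumers' share ≈ 0.1.

Incidence ratio: consumers' share ≈ εs / (εs + |εd|) = 0.3 / (0.3 + 2.7) = 0.1.
Supply is the less elastic side, so consumers bear the smaller share.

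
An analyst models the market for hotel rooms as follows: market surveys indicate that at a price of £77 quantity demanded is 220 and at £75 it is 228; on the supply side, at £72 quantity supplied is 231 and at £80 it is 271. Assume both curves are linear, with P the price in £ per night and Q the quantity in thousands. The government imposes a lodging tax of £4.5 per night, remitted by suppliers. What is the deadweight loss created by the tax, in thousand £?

Demand slope: (228 − 220)/(75 − 77) = -4, so Qd = 528 − 4P.
Supply slope: (271 − 231)/(80 − 72) = 5, so Qs = 5P − 129.
Without the tax, 528 − 4P = 5P − 129 gives 9P = 657, so P* = £73 and Q* = 236.
With the tax collected from suppliers, supply shifts: Qs = 5(P − 4.5) − 129.
New equilibrium: consumers pay £75.5, suppliers receive £71, Q = 226. (Wedge: Pb − Ps = 4.5.)
Quantity falls by |ΔQ| = |236 − 226| = 10.
DWL = ½ · t · |ΔQ| = ½ · 4.5 · 10 = £22.5.

Deadweight loss = £22.5 thousand.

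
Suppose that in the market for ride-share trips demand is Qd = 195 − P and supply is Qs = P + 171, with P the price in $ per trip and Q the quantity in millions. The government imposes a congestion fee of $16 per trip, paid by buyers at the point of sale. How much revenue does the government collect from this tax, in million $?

Tax revenue = $2800 million.

Without the tax, 195 − P = P + 171 gives 2P = 24, so P* = $12 and Q* = 183.
With the tax collected from buyers, demand (in seller-price terms) shifts: Qd = 195 − (P + 16).
New equilibrium: buyers pay $20, sellers receive $4, Q = 175. (Wedge: Pb − Ps = 16.)
Revenue = t · Q = 16 · 175 = $2800.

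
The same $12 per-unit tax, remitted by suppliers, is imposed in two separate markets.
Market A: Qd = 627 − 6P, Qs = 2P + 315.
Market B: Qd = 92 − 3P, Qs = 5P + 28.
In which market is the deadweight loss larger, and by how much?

Market B, by $27.

Market A: pre-tax P* = $39, Q* = 393; post-tax Q = 375; deadweight loss = $108.
Market B: pre-tax P* = $8, Q* = 68; post-tax Q = 45.5; deadweight loss = $135.
Difference: $108 vs $135 → market B is larger by $27.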